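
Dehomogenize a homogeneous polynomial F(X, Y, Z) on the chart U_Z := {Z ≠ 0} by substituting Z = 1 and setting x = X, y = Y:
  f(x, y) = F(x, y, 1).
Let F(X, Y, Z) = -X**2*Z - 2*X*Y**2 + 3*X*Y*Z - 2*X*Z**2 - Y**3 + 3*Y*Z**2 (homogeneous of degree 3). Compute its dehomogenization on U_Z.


f(x, y) = -x**2 - 2*x*y**2 + 3*x*y - 2*x - y**3 + 3*y

On U_Z we set Z = 1. Each monomial c·X^i·Y^j·Z^k in F becomes c·x^i·y^j·1^k = c·x^i·y^j.
Substituting Z = 1: F(X, Y, 1) = -x**2 - 2*x*y**2 + 3*x*y - 2*x - y**3 + 3*y.
Note: deg(f) ≤ deg(F) = 3; strict inequality happens when F is divisible by Z (lost terms).


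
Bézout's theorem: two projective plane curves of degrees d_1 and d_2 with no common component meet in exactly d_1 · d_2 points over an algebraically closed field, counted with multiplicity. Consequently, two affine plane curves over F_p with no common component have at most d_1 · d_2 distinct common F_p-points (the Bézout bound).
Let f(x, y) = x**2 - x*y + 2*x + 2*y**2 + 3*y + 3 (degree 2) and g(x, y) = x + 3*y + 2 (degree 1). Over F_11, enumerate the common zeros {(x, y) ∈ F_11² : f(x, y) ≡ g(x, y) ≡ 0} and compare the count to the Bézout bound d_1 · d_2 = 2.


Common zeros: ∅; count = 0; Bézout bound = 2.

deg(f) = 2, deg(g) = 1, so Bézout bound = 2.
Scan x ∈ F_11. For each x, list the y ∈ F_11 with f(x, y) ≡ 0 and those with g(x, y) ≡ 0 (mod 11); the common zeros in that column are the intersection.
  x = 0: f ≡ 0 at y ∈ ∅; g ≡ 0 at y ∈ {3}; common: ∅.
  x = 1: f ≡ 0 at y ∈ {5}; g ≡ 0 at y ∈ {10}; common: ∅.
  x = 2: f ≡ 0 at y ∈ {0, 5}; g ≡ 0 at y ∈ {6}; common: ∅.
  x = 3: f ≡ 0 at y ∈ ∅; g ≡ 0 at y ∈ {2}; common: ∅.
  x = 4: f ≡ 0 at y ∈ {2, 4}; g ≡ 0 at y ∈ {9}; common: ∅.
  x = 5: f ≡ 0 at y ∈ ∅; g ≡ 0 at y ∈ {5}; common: ∅.
  x = 6: f ≡ 0 at y ∈ ∅; g ≡ 0 at y ∈ {1}; common: ∅.
  x = 7: f ≡ 0 at y ∈ {0, 2}; g ≡ 0 at y ∈ {8}; common: ∅.
  x = 8: f ≡ 0 at y ∈ ∅; g ≡ 0 at y ∈ {4}; common: ∅.
  x = 9: f ≡ 0 at y ∈ {4, 10}; g ≡ 0 at y ∈ {0}; common: ∅.
  x = 10: f ≡ 0 at y ∈ {10}; g ≡ 0 at y ∈ {7}; common: ∅.
Collecting: common zeros = ∅, so the count is 0.
Comparison with the Bézout bound: 0 ≤ 2 = deg(f)·deg(g), as expected for curves with no common component (the affine F_11-count falls short of the bound because intersections may lie at infinity, over extension fields, or carry multiplicity).


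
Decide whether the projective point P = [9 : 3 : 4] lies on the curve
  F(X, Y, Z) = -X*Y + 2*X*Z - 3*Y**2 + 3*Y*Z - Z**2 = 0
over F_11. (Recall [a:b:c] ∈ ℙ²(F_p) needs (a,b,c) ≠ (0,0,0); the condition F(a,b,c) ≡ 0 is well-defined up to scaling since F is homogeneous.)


F(9,3,4) ≡ 5 (mod 11); P is NOT on the curve.

Evaluate F(9, 3, 4) term-by-term (mod 11).
  -X*Y ↦ -1·9·3·1 = -27
  2*X*Z ↦ 2·9·1·4 = 72
  -3*Y**2 ↦ -3·1·9·1 = -27
  3*Y*Z ↦ 3·1·3·4 = 36
  -Z**2 ↦ -1·1·1·16 = -16
Sum: F(9, 3, 4) = (-27) + (72) + (-27) + (36) + (-16) = 38.
Reducing mod 11: 38 ≡ 5 (mod 11).
Since F(a, b, c) ≡ 5 ≠ 0 (mod 11), P does NOT lie on the curve.


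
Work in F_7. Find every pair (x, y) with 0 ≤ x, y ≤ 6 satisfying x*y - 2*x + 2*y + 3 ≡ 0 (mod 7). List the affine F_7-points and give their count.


Affine F_7-points: {(0, 2), (1, 2), (2, 2), (3, 2), (4, 2), (5, 0), (5, 1), (5, 2), (5, 3), (5, 4), (5, 5), (5, 6), (6, 2)}; count = 13.

For each of the 49 pairs (x, y) ∈ F_7², evaluate f(x, y) mod 7. Record the zeros.
  x = 0: [0↦3, 1↦5, 2↦0, 3↦2, 4↦4, 5↦6, 6↦1]  zeros at y ∈ {2}
  x = 1: [0↦1, 1↦4, 2↦0, 3↦3, 4↦6, 5↦2, 6↦5]  zeros at y ∈ {2}
  x = 2: [0↦6, 1↦3, 2↦0, 3↦4, 4↦1, 5↦5, 6↦2]  zeros at y ∈ {2}
  x = 3: [0↦4, 1↦2, 2↦0, 3↦5, 4↦3, 5↦1, 6↦6]  zeros at y ∈ {2}
  x = 4: [0↦2, 1↦1, 2↦0, 3↦6, 4↦5, 5↦4, 6↦3]  zeros at y ∈ {2}
  x = 5: [0↦0, 1↦0, 2↦0, 3↦0, 4↦0, 5↦0, 6↦0]  zeros at y ∈ {0, 1, 2, 3, 4, 5, 6}
  x = 6: [0↦5, 1↦6, 2↦0, 3↦1, 4↦2, 5↦3, 6↦4]  zeros at y ∈ {2}
Collecting zeros: affine points = {(0, 2), (1, 2), (2, 2), (3, 2), (4, 2), (5, 0), (5, 1), (5, 2), (5, 3), (5, 4), (5, 5), (5, 6), (6, 2)}.
Total count |C(F_7)_aff| = 13.


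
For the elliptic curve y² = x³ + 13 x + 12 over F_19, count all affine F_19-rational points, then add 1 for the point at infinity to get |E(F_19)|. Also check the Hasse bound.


Affine points = {(1, 8), (1, 11), (7, 3), (7, 16), (8, 1), (8, 18), (11, 2), (11, 17), (17, 4), (17, 15), (18, 6), (18, 13)}; affine count = 12; |E(F_19)| = 13.

Discriminant check: Δ ∝ 4a³ + 27b² = 4·13³ + 27·12² = 4·2197 + 27·144 ≡ 3 (mod 19). Nonzero ⇒ E is nonsingular.
For each x ∈ F_19, compute rhs = x³ + 13·x + 12 mod 19, then count y ∈ F_19 with y² ≡ rhs.
  x = 0: rhs = 12, matching y values: none (0 points).
  x = 1: rhs = 7, matching y values: 8, 11 (2 points).
  x = 2: rhs = 8, matching y values: none (0 points).
  x = 3: rhs = 2, matching y values: none (0 points).
  x = 4: rhs = 14, matching y values: none (0 points).
  x = 5: rhs = 12, matching y values: none (0 points).
  x = 6: rhs = 2, matching y values: none (0 points).
  x = 7: rhs = 9, matching y values: 3, 16 (2 points).
  x = 8: rhs = 1, matching y values: 1, 18 (2 points).
  x = 9: rhs = 3, matching y values: none (0 points).
  x = 10: rhs = 2, matching y values: none (0 points).
  x = 11: rhs = 4, matching y values: 2, 17 (2 points).
  x = 12: rhs = 15, matching y values: none (0 points).
  x = 13: rhs = 3, matching y values: none (0 points).
  x = 14: rhs = 12, matching y values: none (0 points).
  x = 15: rhs = 10, matching y values: none (0 points).
  x = 16: rhs = 3, matching y values: none (0 points).
  x = 17: rhs = 16, matching y values: 4, 15 (2 points).
  x = 18: rhs = 17, matching y values: 6, 13 (2 points).
Total affine count: 12.
Full point count |E(F_19)| = 12 + 1 = 13.
Hasse bound: |13 − (19+1)| = |-7| = 7 ≤ 2√19 ≈ 8.7178 ✓.


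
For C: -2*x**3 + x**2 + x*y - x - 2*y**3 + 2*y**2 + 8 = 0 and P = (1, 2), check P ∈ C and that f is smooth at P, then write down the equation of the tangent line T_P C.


Tangent line at P: -3*x - 15*y + 33 = 0.

Step 1: f(1, 2) = 0, so P lies on C.
Step 2: partial derivatives
  f_x(x, y) = -6*x**2 + 2*x + y - 1, f_y(x, y) = x - 6*y**2 + 4*y.
  f_x(P) = -3, f_y(P) = -15 (gradient nonzero, so P is smooth).
Step 3: tangent line at P: -3·(x − 1) + -15·(y − 2) = 0.
Expanding: -3*x - 15*y + 33 = 0.


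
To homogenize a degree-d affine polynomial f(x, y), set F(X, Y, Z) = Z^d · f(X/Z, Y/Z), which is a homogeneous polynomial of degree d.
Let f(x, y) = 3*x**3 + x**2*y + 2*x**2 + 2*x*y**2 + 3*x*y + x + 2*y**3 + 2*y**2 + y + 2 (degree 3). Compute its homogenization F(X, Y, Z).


F(X, Y, Z) = 3*X**3 + X**2*Y + 2*X**2*Z + 2*X*Y**2 + 3*X*Y*Z + X*Z**2 + 2*Y**3 + 2*Y**2*Z + Y*Z**2 + 2*Z**3

deg(f) = 3.
Substitute x = X/Z, y = Y/Z into f, then multiply by Z^3.
  monomial 3·x^3·y^0 ↦ 3·X^3·Y^0·Z^0.
  monomial 1·x^2·y^1 ↦ 1·X^2·Y^1·Z^0.
  monomial 2·x^2·y^0 ↦ 2·X^2·Y^0·Z^1.
  monomial 2·x^1·y^2 ↦ 2·X^1·Y^2·Z^0.
  monomial 3·x^1·y^1 ↦ 3·X^1·Y^1·Z^1.
  monomial 1·x^1·y^0 ↦ 1·X^1·Y^0·Z^2.
  monomial 2·x^0·y^3 ↦ 2·X^0·Y^3·Z^0.
  monomial 2·x^0·y^2 ↦ 2·X^0·Y^2·Z^1.
  monomial 1·x^0·y^1 ↦ 1·X^0·Y^1·Z^2.
  monomial 2·x^0·y^0 ↦ 2·X^0·Y^0·Z^3.
Collecting: F(X, Y, Z) = 3*X**3 + X**2*Y + 2*X**2*Z + 2*X*Y**2 + 3*X*Y*Z + X*Z**2 + 2*Y**3 + 2*Y**2*Z + Y*Z**2 + 2*Z**3.


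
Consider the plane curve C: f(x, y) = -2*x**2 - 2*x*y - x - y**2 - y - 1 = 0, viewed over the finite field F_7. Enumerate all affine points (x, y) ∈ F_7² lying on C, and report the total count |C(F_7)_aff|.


Affine F_7-points: {(0, 2), (0, 4), (1, 2), (2, 3), (2, 6), (5, 0), (5, 3), (6, 4)}; count = 8.

For each of the 49 pairs (x, y) ∈ F_7², evaluate f(x, y) mod 7. Record the zeros.
  x = 0: [0↦6, 1↦4, 2↦0, 3↦1, 4↦0, 5↦4, 6↦6]  zeros at y ∈ {2, 4}
  x = 1: [0↦3, 1↦6, 2↦0, 3↦6, 4↦3, 5↦5, 6↦5]  zeros at y ∈ {2}
  x = 2: [0↦3, 1↦4, 2↦3, 3↦0, 4↦2, 5↦2, 6↦0]  zeros at y ∈ {3, 6}
  x = 3: [0↦6, 1↦5, 2↦2, 3↦4, 4↦4, 5↦2, 6↦5]  zeros at y ∈ ∅
  x = 4: [0↦5, 1↦2, 2↦4, 3↦4, 4↦2, 5↦5, 6↦6]  zeros at y ∈ ∅
  x = 5: [0↦0, 1↦2, 2↦2, 3↦0, 4↦3, 5↦4, 6↦3]  zeros at y ∈ {0, 3}
  x = 6: [0↦5, 1↦5, 2↦3, 3↦6, 4↦0, 5↦6, 6↦3]  zeros at y ∈ {4}
Collecting zeros: affine points = {(0, 2), (0, 4), (1, 2), (2, 3), (2, 6), (5, 0), (5, 3), (6, 4)}.
Total count |C(F_7)_aff| = 8.


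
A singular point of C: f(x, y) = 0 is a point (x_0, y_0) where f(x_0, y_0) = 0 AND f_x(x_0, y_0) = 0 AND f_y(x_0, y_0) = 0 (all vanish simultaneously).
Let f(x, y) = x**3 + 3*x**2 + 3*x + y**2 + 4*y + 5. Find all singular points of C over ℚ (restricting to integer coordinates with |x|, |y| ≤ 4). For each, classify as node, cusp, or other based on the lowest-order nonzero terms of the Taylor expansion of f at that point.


Singular points: {(-1, -2)}; classification: cusp.

Compute partial derivatives:
  f_x = 3*x**2 + 6*x + 3.
  f_y = 2*y + 4.
Scan x_0 ∈ {−4, ..., 4}. For each x_0, f_y(x_0, y) is a polynomial in y; find its integer roots y ∈ {−4, ..., 4}, then test f_x and f at those candidates.
  x = -4: f_y(-4, y) = 2*y + 4; vanishes at y ∈ {-2}. (-4, -2): f_x = 27 ≠ 0.
  x = -3: f_y(-3, y) = 2*y + 4; vanishes at y ∈ {-2}. (-3, -2): f_x = 12 ≠ 0.
  x = -2: f_y(-2, y) = 2*y + 4; vanishes at y ∈ {-2}. (-2, -2): f_x = 3 ≠ 0.
  x = -1: f_y(-1, y) = 2*y + 4; vanishes at y ∈ {-2}. (-1, -2): f_x = 0, f = 0 — SINGULAR.
  x = 0: f_y(0, y) = 2*y + 4; vanishes at y ∈ {-2}. (0, -2): f_x = 3 ≠ 0.
  x = 1: f_y(1, y) = 2*y + 4; vanishes at y ∈ {-2}. (1, -2): f_x = 12 ≠ 0.
  x = 2: f_y(2, y) = 2*y + 4; vanishes at y ∈ {-2}. (2, -2): f_x = 27 ≠ 0.
  x = 3: f_y(3, y) = 2*y + 4; vanishes at y ∈ {-2}. (3, -2): f_x = 48 ≠ 0.
  x = 4: f_y(4, y) = 2*y + 4; vanishes at y ∈ {-2}. (4, -2): f_x = 75 ≠ 0.
Only singular point on the grid: (-1, -2).
Classify: substitute x = -1 + u, y = -2 + v and expand: f = u**3 + v**2.
No constant or linear terms (consistent with a singular point). Quadratic part: v**2. Cubic part: u**3.
The quadratic part v**2 is a perfect square, so there is a single (double) tangent line v = 0, i.e. y = -2. Restricting the cubic part to that line (v = 0) leaves u**3 ≠ 0, so f is not divisible by v and the branch is v² ≈ -u**3 to lowest order — this is a cusp.
Classification: cusp.


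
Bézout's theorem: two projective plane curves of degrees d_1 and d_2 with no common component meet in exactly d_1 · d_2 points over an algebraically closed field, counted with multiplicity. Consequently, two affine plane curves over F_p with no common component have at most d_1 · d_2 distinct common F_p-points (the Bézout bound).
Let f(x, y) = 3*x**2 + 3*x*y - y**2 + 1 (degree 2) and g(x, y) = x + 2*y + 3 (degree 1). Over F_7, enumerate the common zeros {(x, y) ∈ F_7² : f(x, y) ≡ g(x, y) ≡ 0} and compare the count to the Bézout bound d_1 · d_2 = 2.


Common zeros: {(4, 0), (5, 3)}; count = 2; Bézout bound = 2.

deg(f) = 2, deg(g) = 1, so Bézout bound = 2.
Scan x ∈ F_7. For each x, list the y ∈ F_7 with f(x, y) ≡ 0 and those with g(x, y) ≡ 0 (mod 7); the common zeros in that column are the intersection.
  x = 0: f ≡ 0 at y ∈ {1, 6}; g ≡ 0 at y ∈ {2}; common: ∅.
  x = 1: f ≡ 0 at y ∈ {4, 6}; g ≡ 0 at y ∈ {5}; common: ∅.
  x = 2: f ≡ 0 at y ∈ {2, 4}; g ≡ 0 at y ∈ {1}; common: ∅.
  x = 3: f ≡ 0 at y ∈ {0, 2}; g ≡ 0 at y ∈ {4}; common: ∅.
  x = 4: f ≡ 0 at y ∈ {0, 5}; g ≡ 0 at y ∈ {0}; common: {0}.
  x = 5: f ≡ 0 at y ∈ {3, 5}; g ≡ 0 at y ∈ {3}; common: {3}.
  x = 6: f ≡ 0 at y ∈ {1, 3}; g ≡ 0 at y ∈ {6}; common: ∅.
Collecting: common zeros = {(4, 0), (5, 3)}, so the count is 2.
Comparison with the Bézout bound: 2 ≤ 2 = deg(f)·deg(g), as expected for curves with no common component (the bound is attained).


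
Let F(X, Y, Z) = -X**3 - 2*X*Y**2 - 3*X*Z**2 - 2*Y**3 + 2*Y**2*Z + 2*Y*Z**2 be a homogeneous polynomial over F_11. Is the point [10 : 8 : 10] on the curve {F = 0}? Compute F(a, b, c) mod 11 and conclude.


F(10,8,10) ≡ 8 (mod 11); P is NOT on the curve.

Evaluate F(10, 8, 10) term-by-term (mod 11).
  -X**3 ↦ -1·1000·1·1 = -1000
  -2*X*Y**2 ↦ -2·10·64·1 = -1280
  -3*X*Z**2 ↦ -3·10·1·100 = -3000
  -2*Y**3 ↦ -2·1·512·1 = -1024
  2*Y**2*Z ↦ 2·1·64·10 = 1280
  2*Y*Z**2 ↦ 2·1·8·100 = 1600
Sum: F(10, 8, 10) = (-1000) + (-1280) + (-3000) + (-1024) + (1280) + (1600) = -3424.
Reducing mod 11: -3424 ≡ 8 (mod 11).
Since F(a, b, c) ≡ 8 ≠ 0 (mod 11), P does NOT lie on the curve.


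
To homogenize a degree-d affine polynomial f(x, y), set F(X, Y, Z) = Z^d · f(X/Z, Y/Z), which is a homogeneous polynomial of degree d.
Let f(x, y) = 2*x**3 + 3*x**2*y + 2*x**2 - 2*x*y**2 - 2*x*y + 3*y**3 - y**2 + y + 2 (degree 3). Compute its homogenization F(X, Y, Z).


F(X, Y, Z) = 2*X**3 + 3*X**2*Y + 2*X**2*Z - 2*X*Y**2 - 2*X*Y*Z + 3*Y**3 - Y**2*Z + Y*Z**2 + 2*Z**3

deg(f) = 3.
Substitute x = X/Z, y = Y/Z into f, then multiply by Z^3.
  monomial 2·x^3·y^0 ↦ 2·X^3·Y^0·Z^0.
  monomial 3·x^2·y^1 ↦ 3·X^2·Y^1·Z^0.
  monomial 2·x^2·y^0 ↦ 2·X^2·Y^0·Z^1.
  monomial -2·x^1·y^2 ↦ -2·X^1·Y^2·Z^0.
  monomial -2·x^1·y^1 ↦ -2·X^1·Y^1·Z^1.
  monomial 3·x^0·y^3 ↦ 3·X^0·Y^3·Z^0.
  monomial -1·x^0·y^2 ↦ -1·X^0·Y^2·Z^1.
  monomial 1·x^0·y^1 ↦ 1·X^0·Y^1·Z^2.
  monomial 2·x^0·y^0 ↦ 2·X^0·Y^0·Z^3.
Collecting: F(X, Y, Z) = 2*X**3 + 3*X**2*Y + 2*X**2*Z - 2*X*Y**2 - 2*X*Y*Z + 3*Y**3 - Y**2*Z + Y*Z**2 + 2*Z**3.


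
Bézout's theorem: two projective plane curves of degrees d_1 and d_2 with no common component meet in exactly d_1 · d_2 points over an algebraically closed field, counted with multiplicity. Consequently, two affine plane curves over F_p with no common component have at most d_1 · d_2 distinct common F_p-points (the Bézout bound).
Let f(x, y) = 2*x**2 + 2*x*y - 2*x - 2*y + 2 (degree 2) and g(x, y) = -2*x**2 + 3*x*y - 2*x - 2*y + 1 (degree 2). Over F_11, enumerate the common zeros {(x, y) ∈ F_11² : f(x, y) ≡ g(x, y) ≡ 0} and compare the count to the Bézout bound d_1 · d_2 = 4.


Common zeros: {(8, 6)}; count = 1; Bézout bound = 4.

deg(f) = 2, deg(g) = 2, so Bézout bound = 4.
Scan x ∈ F_11. For each x, list the y ∈ F_11 with f(x, y) ≡ 0 and those with g(x, y) ≡ 0 (mod 11); the common zeros in that column are the intersection.
  x = 0: f ≡ 0 at y ∈ {1}; g ≡ 0 at y ∈ {6}; common: ∅.
  x = 1: f ≡ 0 at y ∈ ∅; g ≡ 0 at y ∈ {3}; common: ∅.
  x = 2: f ≡ 0 at y ∈ {8}; g ≡ 0 at y ∈ {0}; common: ∅.
  x = 3: f ≡ 0 at y ∈ {2}; g ≡ 0 at y ∈ {8}; common: ∅.
  x = 4: f ≡ 0 at y ∈ {3}; g ≡ 0 at y ∈ {5}; common: ∅.
  x = 5: f ≡ 0 at y ∈ {3}; g ≡ 0 at y ∈ {2}; common: ∅.
  x = 6: f ≡ 0 at y ∈ {7}; g ≡ 0 at y ∈ {10}; common: ∅.
  x = 7: f ≡ 0 at y ∈ {2}; g ≡ 0 at y ∈ {7}; common: ∅.
  x = 8: f ≡ 0 at y ∈ {6}; g ≡ 0 at y ∈ {0, 1, 2, 3, 4, 5, 6, 7, 8, 9, 10}; common: {6}.
  x = 9: f ≡ 0 at y ∈ {6}; g ≡ 0 at y ∈ {1}; common: ∅.
  x = 10: f ≡ 0 at y ∈ {7}; g ≡ 0 at y ∈ {9}; common: ∅.
Collecting: common zeros = {(8, 6)}, so the count is 1.
Comparison with the Bézout bound: 1 ≤ 4 = deg(f)·deg(g), as expected for curves with no common component (the affine F_11-count falls short of the bound because intersections may lie at infinity, over extension fields, or carry multiplicity).


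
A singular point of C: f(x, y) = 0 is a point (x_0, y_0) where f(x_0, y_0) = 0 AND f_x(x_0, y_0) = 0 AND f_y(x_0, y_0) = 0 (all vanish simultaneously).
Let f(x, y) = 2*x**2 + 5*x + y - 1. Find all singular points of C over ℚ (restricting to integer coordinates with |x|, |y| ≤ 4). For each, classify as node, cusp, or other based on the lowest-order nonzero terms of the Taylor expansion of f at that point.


No singular points in the scanned grid; C is smooth there.

Compute partial derivatives:
  f_x = 4*x + 5.
  f_y = 1.
f_y = 1 is a nonzero constant, so f_y never vanishes: no point (x, y) can satisfy f = f_x = f_y = 0. In particular no (x, y) ∈ {−4, ..., 4}² is singular; the curve is smooth.


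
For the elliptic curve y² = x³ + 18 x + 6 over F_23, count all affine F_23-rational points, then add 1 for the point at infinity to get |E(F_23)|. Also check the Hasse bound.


Affine points = {(0, 11), (0, 12), (1, 5), (1, 18), (2, 2), (2, 21), (3, 8), (3, 15), (4, 2), (4, 21), (6, 10), (6, 13), (8, 8), (8, 15), (9, 0), (10, 6), (10, 17), (12, 8), (12, 15), (14, 9), (14, 14), (17, 2), (17, 21), (19, 10), (19, 13), (21, 10), (21, 13)}; affine count = 27; |E(F_23)| = 28.

Discriminant check: Δ ∝ 4a³ + 27b² = 4·18³ + 27·6² = 4·5832 + 27·36 ≡ 12 (mod 23). Nonzero ⇒ E is nonsingular.
For each x ∈ F_23, compute rhs = x³ + 18·x + 6 mod 23, then count y ∈ F_23 with y² ≡ rhs.
  x = 0: rhs = 6, matching y values: 11, 12 (2 points).
  x = 1: rhs = 2, matching y values: 5, 18 (2 points).
  x = 2: rhs = 4, matching y values: 2, 21 (2 points).
  x = 3: rhs = 18, matching y values: 8, 15 (2 points).
  x = 4: rhs = 4, matching y values: 2, 21 (2 points).
  x = 5: rhs = 14, matching y values: none (0 points).
  x = 6: rhs = 8, matching y values: 10, 13 (2 points).
  x = 7: rhs = 15, matching y values: none (0 points).
  x = 8: rhs = 18, matching y values: 8, 15 (2 points).
  x = 9: rhs = 0, matching y values: 0 (1 points).
  x = 10: rhs = 13, matching y values: 6, 17 (2 points).
  x = 11: rhs = 17, matching y values: none (0 points).
  x = 12: rhs = 18, matching y values: 8, 15 (2 points).
  x = 13: rhs = 22, matching y values: none (0 points).
  x = 14: rhs = 12, matching y values: 9, 14 (2 points).
  x = 15: rhs = 17, matching y values: none (0 points).
  x = 16: rhs = 20, matching y values: none (0 points).
  x = 17: rhs = 4, matching y values: 2, 21 (2 points).
  x = 18: rhs = 21, matching y values: none (0 points).
  x = 19: rhs = 8, matching y values: 10, 13 (2 points).
  x = 20: rhs = 17, matching y values: none (0 points).
  x = 21: rhs = 8, matching y values: 10, 13 (2 points).
  x = 22: rhs = 10, matching y values: none (0 points).
Total affine count: 27.
Full point count |E(F_23)| = 27 + 1 = 28.
Hasse bound: |28 − (23+1)| = |4| = 4 ≤ 2√23 ≈ 9.5917 ✓.


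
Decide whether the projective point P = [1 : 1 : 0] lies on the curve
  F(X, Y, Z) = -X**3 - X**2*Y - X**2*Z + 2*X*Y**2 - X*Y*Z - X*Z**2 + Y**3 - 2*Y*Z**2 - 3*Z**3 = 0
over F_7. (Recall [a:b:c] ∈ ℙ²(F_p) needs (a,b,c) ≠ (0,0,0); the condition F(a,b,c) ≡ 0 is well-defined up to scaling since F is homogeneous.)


F(1,1,0) ≡ 1 (mod 7); P is NOT on the curve.

Evaluate F(1, 1, 0) term-by-term (mod 7).
  -X**3 ↦ -1·1·1·1 = -1
  -X**2*Y ↦ -1·1·1·1 = -1
  -X**2*Z ↦ -1·1·1·0 = 0
  2*X*Y**2 ↦ 2·1·1·1 = 2
  -X*Y*Z ↦ -1·1·1·0 = 0
  -X*Z**2 ↦ -1·1·1·0 = 0
  Y**3 ↦ 1·1·1·1 = 1
  -2*Y*Z**2 ↦ -2·1·1·0 = 0
  -3*Z**3 ↦ -3·1·1·0 = 0
Sum: F(1, 1, 0) = (-1) + (-1) + (0) + (2) + (0) + (0) + (1) + (0) + (0) = 1.
Reducing mod 7: 1 ≡ 1 (mod 7).
Since F(a, b, c) ≡ 1 ≠ 0 (mod 7), P does NOT lie on the curve.


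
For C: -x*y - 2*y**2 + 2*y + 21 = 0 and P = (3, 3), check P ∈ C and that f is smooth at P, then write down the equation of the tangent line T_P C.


Tangent line at P: -3*x - 13*y + 48 = 0.

Step 1: f(3, 3) = 0, so P lies on C.
Step 2: partial derivatives
  f_x(x, y) = -y, f_y(x, y) = -x - 4*y + 2.
  f_x(P) = -3, f_y(P) = -13 (gradient nonzero, so P is smooth).
Step 3: tangent line at P: -3·(x − 3) + -13·(y − 3) = 0.
Expanding: -3*x - 13*y + 48 = 0.


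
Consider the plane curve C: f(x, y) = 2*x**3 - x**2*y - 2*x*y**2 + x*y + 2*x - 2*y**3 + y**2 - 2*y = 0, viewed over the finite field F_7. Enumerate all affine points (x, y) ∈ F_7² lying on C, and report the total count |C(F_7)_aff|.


Affine F_7-points: {(0, 0), (1, 6), (3, 3), (6, 1)}; count = 4.

For each of the 49 pairs (x, y) ∈ F_7², evaluate f(x, y) mod 7. Record the zeros.
  x = 0: [0↦0, 1↦4, 2↦5, 3↦5, 4↦6, 5↦3, 6↦5]  zeros at y ∈ {0}
  x = 1: [0↦4, 1↦6, 2↦1, 3↦5, 4↦6, 5↦6, 6↦0]  zeros at y ∈ {6}
  x = 2: [0↦6, 1↦4, 2↦5, 3↦4, 4↦3, 5↦4, 6↦2]  zeros at y ∈ ∅
  x = 3: [0↦4, 1↦3, 2↦1, 3↦0, 4↦2, 5↦2, 6↦2]  zeros at y ∈ {3}
  x = 4: [0↦3, 1↦1, 2↦1, 3↦5, 4↦1, 5↦5, 6↦5]  zeros at y ∈ ∅
  x = 5: [0↦1, 1↦3, 2↦3, 3↦3, 4↦5, 5↦4, 6↦2]  zeros at y ∈ ∅
  x = 6: [0↦3, 1↦0, 2↦5, 3↦6, 4↦5, 5↦4, 6↦5]  zeros at y ∈ {1}
Collecting zeros: affine points = {(0, 0), (1, 6), (3, 3), (6, 1)}.
Total count |C(F_7)_aff| = 4.


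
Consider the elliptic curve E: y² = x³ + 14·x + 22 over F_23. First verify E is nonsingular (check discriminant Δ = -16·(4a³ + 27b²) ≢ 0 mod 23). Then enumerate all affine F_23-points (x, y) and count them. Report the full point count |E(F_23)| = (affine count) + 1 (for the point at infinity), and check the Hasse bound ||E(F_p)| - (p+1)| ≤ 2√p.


Affine points = {(2, 9), (2, 14), (4, 2), (4, 21), (6, 0), (7, 7), (7, 16), (8, 5), (8, 18), (9, 7), (9, 16), (10, 9), (10, 14), (11, 9), (11, 14), (12, 3), (12, 20), (13, 3), (13, 20), (14, 8), (14, 15), (16, 8), (16, 15), (21, 3), (21, 20)}; affine count = 25; |E(F_23)| = 26.

Discriminant check: Δ ∝ 4a³ + 27b² = 4·14³ + 27·22² = 4·2744 + 27·484 ≡ 9 (mod 23). Nonzero ⇒ E is nonsingular.
For each x ∈ F_23, compute rhs = x³ + 14·x + 22 mod 23, then count y ∈ F_23 with y² ≡ rhs.
  x = 0: rhs = 22, matching y values: none (0 points).
  x = 1: rhs = 14, matching y values: none (0 points).
  x = 2: rhs = 12, matching y values: 9, 14 (2 points).
  x = 3: rhs = 22, matching y values: none (0 points).
  x = 4: rhs = 4, matching y values: 2, 21 (2 points).
  x = 5: rhs = 10, matching y values: none (0 points).
  x = 6: rhs = 0, matching y values: 0 (1 points).
  x = 7: rhs = 3, matching y values: 7, 16 (2 points).
  x = 8: rhs = 2, matching y values: 5, 18 (2 points).
  x = 9: rhs = 3, matching y values: 7, 16 (2 points).
  x = 10: rhs = 12, matching y values: 9, 14 (2 points).
  x = 11: rhs = 12, matching y values: 9, 14 (2 points).
  x = 12: rhs = 9, matching y values: 3, 20 (2 points).
  x = 13: rhs = 9, matching y values: 3, 20 (2 points).
  x = 14: rhs = 18, matching y values: 8, 15 (2 points).
  x = 15: rhs = 19, matching y values: none (0 points).
  x = 16: rhs = 18, matching y values: 8, 15 (2 points).
  x = 17: rhs = 21, matching y values: none (0 points).
  x = 18: rhs = 11, matching y values: none (0 points).
  x = 19: rhs = 17, matching y values: none (0 points).
  x = 20: rhs = 22, matching y values: none (0 points).
  x = 21: rhs = 9, matching y values: 3, 20 (2 points).
  x = 22: rhs = 7, matching y values: none (0 points).
Total affine count: 25.
Full point count |E(F_23)| = 25 + 1 = 26.
Hasse bound: |26 − (23+1)| = |2| = 2 ≤ 2√23 ≈ 9.5917 ✓.


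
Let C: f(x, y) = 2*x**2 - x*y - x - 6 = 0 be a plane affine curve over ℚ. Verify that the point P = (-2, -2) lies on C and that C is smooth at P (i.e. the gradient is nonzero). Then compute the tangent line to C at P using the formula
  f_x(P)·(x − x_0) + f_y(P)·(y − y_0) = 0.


Tangent line at P: -7*x + 2*y - 10 = 0.

Step 1: f(-2, -2) = 0, so P lies on C.
Step 2: partial derivatives
  f_x(x, y) = 4*x - y - 1, f_y(x, y) = -x.
  f_x(P) = -7, f_y(P) = 2 (gradient nonzero, so P is smooth).
Step 3: tangent line at P: -7·(x − -2) + 2·(y − -2) = 0.
Expanding: -7*x + 2*y - 10 = 0.


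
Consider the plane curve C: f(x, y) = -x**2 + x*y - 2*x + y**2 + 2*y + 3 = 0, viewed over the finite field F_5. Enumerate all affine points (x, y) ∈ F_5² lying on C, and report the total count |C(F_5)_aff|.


Affine F_5-points: {(1, 0), (1, 2), (2, 0), (2, 1), (4, 2)}; count = 5.

For each of the 25 pairs (x, y) ∈ F_5², evaluate f(x, y) mod 5. Record the zeros.
  x = 0: [0↦3, 1↦1, 2↦1, 3↦3, 4↦2]  zeros at y ∈ ∅
  x = 1: [0↦0, 1↦4, 2↦0, 3↦3, 4↦3]  zeros at y ∈ {0, 2}
  x = 2: [0↦0, 1↦0, 2↦2, 3↦1, 4↦2]  zeros at y ∈ {0, 1}
  x = 3: [0↦3, 1↦4, 2↦2, 3↦2, 4↦4]  zeros at y ∈ ∅
  x = 4: [0↦4, 1↦1, 2↦0, 3↦1, 4↦4]  zeros at y ∈ {2}
Collecting zeros: affine points = {(1, 0), (1, 2), (2, 0), (2, 1), (4, 2)}.
Total count |C(F_5)_aff| = 5.


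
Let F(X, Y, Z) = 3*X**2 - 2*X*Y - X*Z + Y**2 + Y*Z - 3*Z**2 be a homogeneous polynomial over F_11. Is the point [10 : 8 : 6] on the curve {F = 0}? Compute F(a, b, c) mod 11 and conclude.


F(10,8,6) ≡ 7 (mod 11); P is NOT on the curve.

Evaluate F(10, 8, 6) term-by-term (mod 11).
  3*X**2 ↦ 3·100·1·1 = 300
  -2*X*Y ↦ -2·10·8·1 = -160
  -X*Z ↦ -1·10·1·6 = -60
  Y**2 ↦ 1·1·64·1 = 64
  Y*Z ↦ 1·1·8·6 = 48
  -3*Z**2 ↦ -3·1·1·36 = -108
Sum: F(10, 8, 6) = (300) + (-160) + (-60) + (64) + (48) + (-108) = 84.
Reducing mod 11: 84 ≡ 7 (mod 11).
Since F(a, b, c) ≡ 7 ≠ 0 (mod 11), P does NOT lie on the curve.


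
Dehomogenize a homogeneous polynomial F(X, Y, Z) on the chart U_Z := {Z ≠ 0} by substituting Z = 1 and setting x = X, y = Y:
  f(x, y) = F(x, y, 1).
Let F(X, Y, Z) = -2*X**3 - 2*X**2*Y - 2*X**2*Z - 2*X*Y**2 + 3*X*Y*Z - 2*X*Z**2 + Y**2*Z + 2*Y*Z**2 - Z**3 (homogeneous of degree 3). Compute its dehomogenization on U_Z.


f(x, y) = -2*x**3 - 2*x**2*y - 2*x**2 - 2*x*y**2 + 3*x*y - 2*x + y**2 + 2*y - 1

On U_Z we set Z = 1. Each monomial c·X^i·Y^j·Z^k in F becomes c·x^i·y^j·1^k = c·x^i·y^j.
Substituting Z = 1: F(X, Y, 1) = -2*x**3 - 2*x**2*y - 2*x**2 - 2*x*y**2 + 3*x*y - 2*x + y**2 + 2*y - 1.
Note: deg(f) ≤ deg(F) = 3; strict inequality happens when F is divisible by Z (lost terms).


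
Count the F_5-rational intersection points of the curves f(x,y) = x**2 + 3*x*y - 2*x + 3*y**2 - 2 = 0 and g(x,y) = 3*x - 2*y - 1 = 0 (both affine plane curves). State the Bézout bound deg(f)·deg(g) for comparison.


Common zeros: {(0, 2), (3, 4)}; count = 2; Bézout bound = 2.

deg(f) = 2, deg(g) = 1, so Bézout bound = 2.
Scan x ∈ F_5. For each x, list the y ∈ F_5 with f(x, y) ≡ 0 and those with g(x, y) ≡ 0 (mod 5); the common zeros in that column are the intersection.
  x = 0: f ≡ 0 at y ∈ {2, 3}; g ≡ 0 at y ∈ {2}; common: {2}.
  x = 1: f ≡ 0 at y ∈ {2}; g ≡ 0 at y ∈ {1}; common: ∅.
  x = 2: f ≡ 0 at y ∈ {4}; g ≡ 0 at y ∈ {0}; common: ∅.
  x = 3: f ≡ 0 at y ∈ {3, 4}; g ≡ 0 at y ∈ {4}; common: {4}.
  x = 4: f ≡ 0 at y ∈ ∅; g ≡ 0 at y ∈ {3}; common: ∅.
Collecting: common zeros = {(0, 2), (3, 4)}, so the count is 2.
Comparison with the Bézout bound: 2 ≤ 2 = deg(f)·deg(g), as expected for curves with no common component (the bound is attained).


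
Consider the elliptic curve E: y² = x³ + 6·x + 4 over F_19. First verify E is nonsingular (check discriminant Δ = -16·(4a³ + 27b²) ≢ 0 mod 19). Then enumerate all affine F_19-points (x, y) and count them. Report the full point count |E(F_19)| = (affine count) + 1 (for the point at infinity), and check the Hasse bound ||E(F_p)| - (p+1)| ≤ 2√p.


Affine points = {(0, 2), (0, 17), (1, 7), (1, 12), (2, 9), (2, 10), (3, 7), (3, 12), (4, 4), (4, 15), (5, 8), (5, 11), (6, 3), (6, 16), (7, 3), (7, 16), (10, 0), (14, 1), (14, 18), (15, 7), (15, 12), (16, 4), (16, 15), (18, 4), (18, 15)}; affine count = 25; |E(F_19)| = 26.

Discriminant check: Δ ∝ 4a³ + 27b² = 4·6³ + 27·4² = 4·216 + 27·16 ≡ 4 (mod 19). Nonzero ⇒ E is nonsingular.
For each x ∈ F_19, compute rhs = x³ + 6·x + 4 mod 19, then count y ∈ F_19 with y² ≡ rhs.
  x = 0: rhs = 4, matching y values: 2, 17 (2 points).
  x = 1: rhs = 11, matching y values: 7, 12 (2 points).
  x = 2: rhs = 5, matching y values: 9, 10 (2 points).
  x = 3: rhs = 11, matching y values: 7, 12 (2 points).
  x = 4: rhs = 16, matching y values: 4, 15 (2 points).
  x = 5: rhs = 7, matching y values: 8, 11 (2 points).
  x = 6: rhs = 9, matching y values: 3, 16 (2 points).
  x = 7: rhs = 9, matching y values: 3, 16 (2 points).
  x = 8: rhs = 13, matching y values: none (0 points).
  x = 9: rhs = 8, matching y values: none (0 points).
  x = 10: rhs = 0, matching y values: 0 (1 points).
  x = 11: rhs = 14, matching y values: none (0 points).
  x = 12: rhs = 18, matching y values: none (0 points).
  x = 13: rhs = 18, matching y values: none (0 points).
  x = 14: rhs = 1, matching y values: 1, 18 (2 points).
  x = 15: rhs = 11, matching y values: 7, 12 (2 points).
  x = 16: rhs = 16, matching y values: 4, 15 (2 points).
  x = 17: rhs = 3, matching y values: none (0 points).
  x = 18: rhs = 16, matching y values: 4, 15 (2 points).
Total affine count: 25.
Full point count |E(F_19)| = 25 + 1 = 26.
Hasse bound: |26 − (19+1)| = |6| = 6 ≤ 2√19 ≈ 8.7178 ✓.


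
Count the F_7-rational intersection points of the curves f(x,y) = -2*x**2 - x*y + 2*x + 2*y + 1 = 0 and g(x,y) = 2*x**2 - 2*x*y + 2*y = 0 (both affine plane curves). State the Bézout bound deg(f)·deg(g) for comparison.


Common zeros: {(5, 1)}; count = 1; Bézout bound = 4.

deg(f) = 2, deg(g) = 2, so Bézout bound = 4.
Scan x ∈ F_7. For each x, list the y ∈ F_7 with f(x, y) ≡ 0 and those with g(x, y) ≡ 0 (mod 7); the common zeros in that column are the intersection.
  x = 0: f ≡ 0 at y ∈ {3}; g ≡ 0 at y ∈ {0}; common: ∅.
  x = 1: f ≡ 0 at y ∈ {6}; g ≡ 0 at y ∈ ∅; common: ∅.
  x = 2: f ≡ 0 at y ∈ ∅; g ≡ 0 at y ∈ {4}; common: ∅.
  x = 3: f ≡ 0 at y ∈ {3}; g ≡ 0 at y ∈ {1}; common: ∅.
  x = 4: f ≡ 0 at y ∈ {6}; g ≡ 0 at y ∈ {3}; common: ∅.
  x = 5: f ≡ 0 at y ∈ {1}; g ≡ 0 at y ∈ {1}; common: {1}.
  x = 6: f ≡ 0 at y ∈ {1}; g ≡ 0 at y ∈ {3}; common: ∅.
Collecting: common zeros = {(5, 1)}, so the count is 1.
Comparison with the Bézout bound: 1 ≤ 4 = deg(f)·deg(g), as expected for curves with no common component (the affine F_7-count falls short of the bound because intersections may lie at infinity, over extension fields, or carry multiplicity).


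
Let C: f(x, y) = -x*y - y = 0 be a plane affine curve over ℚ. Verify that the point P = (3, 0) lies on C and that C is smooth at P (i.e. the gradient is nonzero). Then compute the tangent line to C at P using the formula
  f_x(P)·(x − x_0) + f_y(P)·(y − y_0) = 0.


Tangent line at P: -4*y = 0.

Step 1: f(3, 0) = 0, so P lies on C.
Step 2: partial derivatives
  f_x(x, y) = -y, f_y(x, y) = -x - 1.
  f_x(P) = 0, f_y(P) = -4 (gradient nonzero, so P is smooth).
Step 3: tangent line at P: 0·(x − 3) + -4·(y − 0) = 0.
Expanding: -4*y = 0.


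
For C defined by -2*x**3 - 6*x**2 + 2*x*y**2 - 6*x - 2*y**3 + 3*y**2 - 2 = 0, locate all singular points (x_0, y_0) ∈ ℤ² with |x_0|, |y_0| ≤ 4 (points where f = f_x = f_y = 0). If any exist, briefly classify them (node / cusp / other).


Singular points: {(-1, 0)}; classification: cusp.

Compute partial derivatives:
  f_x = -6*x**2 - 12*x + 2*y**2 - 6.
  f_y = 4*x*y - 6*y**2 + 6*y.
Scan x_0 ∈ {−4, ..., 4}. For each x_0, f_y(x_0, y) is a polynomial in y; find its integer roots y ∈ {−4, ..., 4}, then test f_x and f at those candidates.
  x = -4: f_y(-4, y) = -6*y**2 - 10*y; vanishes at y ∈ {0}. (-4, 0): f_x = -54 ≠ 0.
  x = -3: f_y(-3, y) = -6*y**2 - 6*y; vanishes at y ∈ {-1, 0}. (-3, -1): f_x = -22 ≠ 0; (-3, 0): f_x = -24 ≠ 0.
  x = -2: f_y(-2, y) = -6*y**2 - 2*y; vanishes at y ∈ {0}. (-2, 0): f_x = -6 ≠ 0.
  x = -1: f_y(-1, y) = -6*y**2 + 2*y; vanishes at y ∈ {0}. (-1, 0): f_x = 0, f = 0 — SINGULAR.
  x = 0: f_y(0, y) = -6*y**2 + 6*y; vanishes at y ∈ {0, 1}. (0, 0): f_x = -6 ≠ 0; (0, 1): f_x = -4 ≠ 0.
  x = 1: f_y(1, y) = -6*y**2 + 10*y; vanishes at y ∈ {0}. (1, 0): f_x = -24 ≠ 0.
  x = 2: f_y(2, y) = -6*y**2 + 14*y; vanishes at y ∈ {0}. (2, 0): f_x = -54 ≠ 0.
  x = 3: f_y(3, y) = -6*y**2 + 18*y; vanishes at y ∈ {0, 3}. (3, 0): f_x = -96 ≠ 0; (3, 3): f_x = -78 ≠ 0.
  x = 4: f_y(4, y) = -6*y**2 + 22*y; vanishes at y ∈ {0}. (4, 0): f_x = -150 ≠ 0.
Only singular point on the grid: (-1, 0).
Classify: substitute x = -1 + u, y = 0 + v and expand: f = -2*u**3 + 2*u*v**2 - 2*v**3 + v**2.
No constant or linear terms (consistent with a singular point). Quadratic part: v**2. Cubic part: -2*u**3 + 2*u*v**2 - 2*v**3.
The quadratic part v**2 is a perfect square, so there is a single (double) tangent line v = 0, i.e. y = 0. Restricting the cubic part to that line (v = 0) leaves -2*u**3 ≠ 0, so f is not divisible by v and the branch is v² ≈ 2*u**3 to lowest order — this is a cusp.
Classification: cusp.


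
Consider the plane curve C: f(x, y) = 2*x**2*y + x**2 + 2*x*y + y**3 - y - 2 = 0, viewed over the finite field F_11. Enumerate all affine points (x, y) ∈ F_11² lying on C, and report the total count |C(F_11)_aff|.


Affine F_11-points: {(0, 3), (1, 7), (2, 4), (6, 6), (6, 8), (7, 3), (8, 5), (10, 6)}; count = 8.

For each of the 121 pairs (x, y) ∈ F_11², evaluate f(x, y) mod 11. Record the zeros.
  x = 0: [0↦9, 1↦9, 2↦4, 3↦0, 4↦3, 5↦8, 6↦10, 7↦4, 8↦7, 9↦3, 10↦9]  zeros at y ∈ {3}
  x = 1: [0↦10, 1↦3, 2↦2, 3↦2, 4↦9, 5↦7, 6↦2, 7↦0, 8↦7, 9↦7, 10↦6]  zeros at y ∈ {7}
  x = 2: [0↦2, 1↦3, 2↦10, 3↦7, 4↦0, 5↦6, 6↦9, 7↦4, 8↦8, 9↦5, 10↦1]  zeros at y ∈ {4}
  x = 3: [0↦7, 1↦9, 2↦6, 3↦4, 4↦9, 5↦5, 6↦9, 7↦5, 8↦10, 9↦8, 10↦5]  zeros at y ∈ ∅
  x = 4: [0↦3, 1↦10, 2↦1, 3↦4, 4↦3, 5↦4, 6↦2, 7↦3, 8↦2, 9↦5, 10↦7]  zeros at y ∈ ∅
  x = 5: [0↦1, 1↦6, 2↦6, 3↦7, 4↦4, 5↦3, 6↦10, 7↦9, 8↦6, 9↦7, 10↦7]  zeros at y ∈ ∅
  x = 6: [0↦1, 1↦8, 2↦10, 3↦2, 4↦1, 5↦2, 6↦0, 7↦1, 8↦0, 9↦3, 10↦5]  zeros at y ∈ {6, 8}
  x = 7: [0↦3, 1↦5, 2↦2, 3↦0, 4↦5, 5↦1, 6↦5, 7↦1, 8↦6, 9↦4, 10↦1]  zeros at y ∈ {3}
  x = 8: [0↦7, 1↦8, 2↦4, 3↦1, 4↦5, 5↦0, 6↦3, 7↦9, 8↦2, 9↦10, 10↦6]  zeros at y ∈ {5}
  x = 9: [0↦2, 1↦6, 2↦5, 3↦5, 4↦1, 5↦10, 6↦5, 7↦3, 8↦10, 9↦10, 10↦9]  zeros at y ∈ ∅
  x = 10: [0↦10, 1↦10, 2↦5, 3↦1, 4↦4, 5↦9, 6↦0, 7↦5, 8↦8, 9↦4, 10↦10]  zeros at y ∈ {6}
Collecting zeros: affine points = {(0, 3), (1, 7), (2, 4), (6, 6), (6, 8), (7, 3), (8, 5), (10, 6)}.
Total count |C(F_11)_aff| = 8.


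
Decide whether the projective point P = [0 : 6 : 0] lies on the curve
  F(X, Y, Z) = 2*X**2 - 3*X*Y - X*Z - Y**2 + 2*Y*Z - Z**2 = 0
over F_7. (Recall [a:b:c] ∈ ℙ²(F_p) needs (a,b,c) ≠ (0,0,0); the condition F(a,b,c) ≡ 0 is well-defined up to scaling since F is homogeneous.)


F(0,6,0) ≡ 6 (mod 7); P is NOT on the curve.

Evaluate F(0, 6, 0) term-by-term (mod 7).
  2*X**2 ↦ 2·0·1·1 = 0
  -3*X*Y ↦ -3·0·6·1 = 0
  -X*Z ↦ -1·0·1·0 = 0
  -Y**2 ↦ -1·1·36·1 = -36
  2*Y*Z ↦ 2·1·6·0 = 0
  -Z**2 ↦ -1·1·1·0 = 0
Sum: F(0, 6, 0) = (0) + (0) + (0) + (-36) + (0) + (0) = -36.
Reducing mod 7: -36 ≡ 6 (mod 7).
Since F(a, b, c) ≡ 6 ≠ 0 (mod 7), P does NOT lie on the curve.


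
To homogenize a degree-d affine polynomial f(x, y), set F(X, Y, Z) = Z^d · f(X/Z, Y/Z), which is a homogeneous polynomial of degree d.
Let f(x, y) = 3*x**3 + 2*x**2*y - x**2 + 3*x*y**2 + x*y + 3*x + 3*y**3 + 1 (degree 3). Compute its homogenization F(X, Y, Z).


F(X, Y, Z) = 3*X**3 + 2*X**2*Y - X**2*Z + 3*X*Y**2 + X*Y*Z + 3*X*Z**2 + 3*Y**3 + Z**3

deg(f) = 3.
Substitute x = X/Z, y = Y/Z into f, then multiply by Z^3.
  monomial 3·x^3·y^0 ↦ 3·X^3·Y^0·Z^0.
  monomial 2·x^2·y^1 ↦ 2·X^2·Y^1·Z^0.
  monomial -1·x^2·y^0 ↦ -1·X^2·Y^0·Z^1.
  monomial 3·x^1·y^2 ↦ 3·X^1·Y^2·Z^0.
  monomial 1·x^1·y^1 ↦ 1·X^1·Y^1·Z^1.
  monomial 3·x^1·y^0 ↦ 3·X^1·Y^0·Z^2.
  monomial 3·x^0·y^3 ↦ 3·X^0·Y^3·Z^0.
  monomial 1·x^0·y^0 ↦ 1·X^0·Y^0·Z^3.
Collecting: F(X, Y, Z) = 3*X**3 + 2*X**2*Y - X**2*Z + 3*X*Y**2 + X*Y*Z + 3*X*Z**2 + 3*Y**3 + Z**3.


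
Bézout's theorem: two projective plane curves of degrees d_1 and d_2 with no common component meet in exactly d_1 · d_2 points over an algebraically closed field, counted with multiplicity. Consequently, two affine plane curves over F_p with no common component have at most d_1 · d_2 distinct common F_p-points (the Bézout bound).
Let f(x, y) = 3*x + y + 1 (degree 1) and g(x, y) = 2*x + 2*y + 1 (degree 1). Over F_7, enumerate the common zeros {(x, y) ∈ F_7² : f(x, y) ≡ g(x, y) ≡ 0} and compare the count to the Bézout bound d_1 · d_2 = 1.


Common zeros: {(5, 5)}; count = 1; Bézout bound = 1.

deg(f) = 1, deg(g) = 1, so Bézout bound = 1.
Scan x ∈ F_7. For each x, list the y ∈ F_7 with f(x, y) ≡ 0 and those with g(x, y) ≡ 0 (mod 7); the common zeros in that column are the intersection.
  x = 0: f ≡ 0 at y ∈ {6}; g ≡ 0 at y ∈ {3}; common: ∅.
  x = 1: f ≡ 0 at y ∈ {3}; g ≡ 0 at y ∈ {2}; common: ∅.
  x = 2: f ≡ 0 at y ∈ {0}; g ≡ 0 at y ∈ {1}; common: ∅.
  x = 3: f ≡ 0 at y ∈ {4}; g ≡ 0 at y ∈ {0}; common: ∅.
  x = 4: f ≡ 0 at y ∈ {1}; g ≡ 0 at y ∈ {6}; common: ∅.
  x = 5: f ≡ 0 at y ∈ {5}; g ≡ 0 at y ∈ {5}; common: {5}.
  x = 6: f ≡ 0 at y ∈ {2}; g ≡ 0 at y ∈ {4}; common: ∅.
Collecting: common zeros = {(5, 5)}, so the count is 1.
Comparison with the Bézout bound: 1 ≤ 1 = deg(f)·deg(g), as expected for curves with no common component (the bound is attained).


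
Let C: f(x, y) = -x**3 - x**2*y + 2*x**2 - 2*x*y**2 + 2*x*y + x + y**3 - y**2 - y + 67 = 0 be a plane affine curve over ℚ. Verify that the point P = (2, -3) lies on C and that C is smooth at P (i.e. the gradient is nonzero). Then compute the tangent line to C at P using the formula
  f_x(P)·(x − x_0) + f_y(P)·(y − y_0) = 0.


Tangent line at P: -15*x + 56*y + 198 = 0.

Step 1: f(2, -3) = 0, so P lies on C.
Step 2: partial derivatives
  f_x(x, y) = -3*x**2 - 2*x*y + 4*x - 2*y**2 + 2*y + 1, f_y(x, y) = -x**2 - 4*x*y + 2*x + 3*y**2 - 2*y - 1.
  f_x(P) = -15, f_y(P) = 56 (gradient nonzero, so P is smooth).
Step 3: tangent line at P: -15·(x − 2) + 56·(y − -3) = 0.
Expanding: -15*x + 56*y + 198 = 0.


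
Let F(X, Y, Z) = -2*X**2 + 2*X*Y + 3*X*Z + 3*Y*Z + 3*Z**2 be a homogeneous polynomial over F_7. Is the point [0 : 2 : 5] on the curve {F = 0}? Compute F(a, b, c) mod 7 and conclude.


F(0,2,5) ≡ 0 (mod 7); P is on the curve.

Evaluate F(0, 2, 5) term-by-term (mod 7).
  -2*X**2 ↦ -2·0·1·1 = 0
  2*X*Y ↦ 2·0·2·1 = 0
  3*X*Z ↦ 3·0·1·5 = 0
  3*Y*Z ↦ 3·1·2·5 = 30
  3*Z**2 ↦ 3·1·1·25 = 75
Sum: F(0, 2, 5) = (0) + (0) + (0) + (30) + (75) = 105.
Reducing mod 7: 105 ≡ 0 (mod 7).
Since F(a, b, c) ≡ 0 (mod 7), P lies on the curve.


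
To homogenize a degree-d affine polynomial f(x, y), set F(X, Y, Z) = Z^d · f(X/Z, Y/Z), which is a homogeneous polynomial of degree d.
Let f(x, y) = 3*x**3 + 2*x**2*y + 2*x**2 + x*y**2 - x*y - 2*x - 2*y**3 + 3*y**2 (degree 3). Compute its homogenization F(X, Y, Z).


F(X, Y, Z) = 3*X**3 + 2*X**2*Y + 2*X**2*Z + X*Y**2 - X*Y*Z - 2*X*Z**2 - 2*Y**3 + 3*Y**2*Z

deg(f) = 3.
Substitute x = X/Z, y = Y/Z into f, then multiply by Z^3.
  monomial 3·x^3·y^0 ↦ 3·X^3·Y^0·Z^0.
  monomial 2·x^2·y^1 ↦ 2·X^2·Y^1·Z^0.
  monomial 2·x^2·y^0 ↦ 2·X^2·Y^0·Z^1.
  monomial 1·x^1·y^2 ↦ 1·X^1·Y^2·Z^0.
  monomial -1·x^1·y^1 ↦ -1·X^1·Y^1·Z^1.
  monomial -2·x^1·y^0 ↦ -2·X^1·Y^0·Z^2.
  monomial -2·x^0·y^3 ↦ -2·X^0·Y^3·Z^0.
  monomial 3·x^0·y^2 ↦ 3·X^0·Y^2·Z^1.
Collecting: F(X, Y, Z) = 3*X**3 + 2*X**2*Y + 2*X**2*Z + X*Y**2 - X*Y*Z - 2*X*Z**2 - 2*Y**3 + 3*Y**2*Z.


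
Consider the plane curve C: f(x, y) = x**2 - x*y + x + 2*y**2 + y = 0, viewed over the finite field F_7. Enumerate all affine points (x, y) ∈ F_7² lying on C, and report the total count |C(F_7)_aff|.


Affine F_7-points: {(0, 0), (0, 3), (2, 1), (2, 3), (5, 1), (6, 0), (6, 6)}; count = 7.

For each of the 49 pairs (x, y) ∈ F_7², evaluate f(x, y) mod 7. Record the zeros.
  x = 0: [0↦0, 1↦3, 2↦3, 3↦0, 4↦1, 5↦6, 6↦1]  zeros at y ∈ {0, 3}
  x = 1: [0↦2, 1↦4, 2↦3, 3↦6, 4↦6, 5↦3, 6↦4]  zeros at y ∈ ∅
  x = 2: [0↦6, 1↦0, 2↦5, 3↦0, 4↦6, 5↦2, 6↦2]  zeros at y ∈ {1, 3}
  x = 3: [0↦5, 1↦5, 2↦2, 3↦3, 4↦1, 5↦3, 6↦2]  zeros at y ∈ ∅
  x = 4: [0↦6, 1↦5, 2↦1, 3↦1, 4↦5, 5↦6, 6↦4]  zeros at y ∈ ∅
  x = 5: [0↦2, 1↦0, 2↦2, 3↦1, 4↦4, 5↦4, 6↦1]  zeros at y ∈ {1}
  x = 6: [0↦0, 1↦4, 2↦5, 3↦3, 4↦5, 5↦4, 6↦0]  zeros at y ∈ {0, 6}
Collecting zeros: affine points = {(0, 0), (0, 3), (2, 1), (2, 3), (5, 1), (6, 0), (6, 6)}.
Total count |C(F_7)_aff| = 7.
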